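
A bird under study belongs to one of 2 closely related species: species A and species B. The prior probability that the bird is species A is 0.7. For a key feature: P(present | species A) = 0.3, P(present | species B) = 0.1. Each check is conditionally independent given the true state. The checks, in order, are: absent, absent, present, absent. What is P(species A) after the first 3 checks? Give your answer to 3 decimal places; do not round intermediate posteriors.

After 'absent': P(species A) = 0.7·0.7000 / (0.7·0.7000 + 0.9·0.3000) ≈ 0.6447
After 'absent': P(species A) = 0.7·0.6447 / (0.7·0.6447 + 0.9·0.3553) ≈ 0.5853
After 'present': P(species A) = 0.3·0.5853 / (0.3·0.5853 + 0.1·0.4147) ≈ 0.8090

0.809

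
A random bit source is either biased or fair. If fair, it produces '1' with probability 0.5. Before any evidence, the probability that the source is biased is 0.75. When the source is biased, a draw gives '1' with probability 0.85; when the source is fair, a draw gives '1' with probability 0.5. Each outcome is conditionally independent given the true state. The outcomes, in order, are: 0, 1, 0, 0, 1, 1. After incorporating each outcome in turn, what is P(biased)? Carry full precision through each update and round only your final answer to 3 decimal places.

0.285

After '0': P(biased) = 0.15·0.7500 / (0.15·0.7500 + 0.5·0.2500) ≈ 0.4737
After '1': P(biased) = 0.85·0.4737 / (0.85·0.4737 + 0.5·0.5263) ≈ 0.6047
After '0': P(biased) = 0.15·0.6047 / (0.15·0.6047 + 0.5·0.3953) ≈ 0.3146
After '0': P(biased) = 0.15·0.3146 / (0.15·0.3146 + 0.5·0.6854) ≈ 0.1210
After '1': P(biased) = 0.85·0.1210 / (0.85·0.1210 + 0.5·0.8790) ≈ 0.1897
After '1': P(biased) = 0.85·0.1897 / (0.85·0.1897 + 0.5·0.8103) ≈ 0.2847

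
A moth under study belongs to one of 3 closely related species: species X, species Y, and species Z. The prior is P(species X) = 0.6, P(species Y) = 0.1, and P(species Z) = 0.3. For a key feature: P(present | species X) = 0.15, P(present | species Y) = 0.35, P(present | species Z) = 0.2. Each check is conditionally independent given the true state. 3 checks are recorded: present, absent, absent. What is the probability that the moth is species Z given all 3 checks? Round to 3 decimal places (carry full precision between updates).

Each posterior becomes the prior for the next update.
After 'present': normaliser = 0.15·0.6000 + 0.35·0.1000 + 0.2·0.3000; P(species X) ≈ 0.4865, P(species Y) ≈ 0.1892, P(species Z) ≈ 0.3243
After 'absent': normaliser = 0.85·0.4865 + 0.65·0.1892 + 0.8·0.3243; P(species X) ≈ 0.5195, P(species Y) ≈ 0.1545, P(species Z) ≈ 0.3260
After 'absent': normaliser = 0.85·0.5195 + 0.65·0.1545 + 0.8·0.3260; P(species X) ≈ 0.5501, P(species Y) ≈ 0.1251, P(species Z) ≈ 0.3248

0.325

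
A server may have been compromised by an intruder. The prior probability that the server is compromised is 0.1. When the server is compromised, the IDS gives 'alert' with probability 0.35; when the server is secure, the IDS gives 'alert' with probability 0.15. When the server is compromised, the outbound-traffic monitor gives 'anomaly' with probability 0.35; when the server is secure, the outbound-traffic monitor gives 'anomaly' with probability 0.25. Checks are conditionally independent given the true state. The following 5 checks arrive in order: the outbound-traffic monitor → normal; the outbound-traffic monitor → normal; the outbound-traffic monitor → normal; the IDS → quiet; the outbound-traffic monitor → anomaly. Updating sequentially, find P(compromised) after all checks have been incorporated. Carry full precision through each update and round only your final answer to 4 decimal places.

Apply Bayes' rule sequentially, carrying P(compromised) forward.
After the outbound-traffic monitor='normal': P(compromised) = 0.65·0.1000 / (0.65·0.1000 + 0.75·0.9000) ≈ 0.0878
After the outbound-traffic monitor='normal': P(compromised) = 0.65·0.0878 / (0.65·0.0878 + 0.75·0.9122) ≈ 0.0770
After the outbound-traffic monitor='normal': P(compromised) = 0.65·0.0770 / (0.65·0.0770 + 0.75·0.9230) ≈ 0.0675
After the IDS='quiet': P(compromised) = 0.65·0.0675 / (0.65·0.0675 + 0.85·0.9325) ≈ 0.0524
After the outbound-traffic monitor='anomaly': P(compromised) = 0.35·0.0524 / (0.35·0.0524 + 0.25·0.9476) ≈ 0.0719

0.0719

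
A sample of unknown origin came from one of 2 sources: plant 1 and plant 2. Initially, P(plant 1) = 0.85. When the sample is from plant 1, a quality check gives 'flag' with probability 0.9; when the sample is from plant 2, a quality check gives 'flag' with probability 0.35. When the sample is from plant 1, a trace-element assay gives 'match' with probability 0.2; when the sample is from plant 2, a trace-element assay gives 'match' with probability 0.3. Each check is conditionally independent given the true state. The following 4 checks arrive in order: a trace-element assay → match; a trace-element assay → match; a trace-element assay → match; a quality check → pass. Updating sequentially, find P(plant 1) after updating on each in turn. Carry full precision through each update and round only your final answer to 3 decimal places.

0.205

Apply Bayes' rule sequentially, carrying P(plant 1) forward.
After a trace-element assay='match': P(plant 1) = 0.2·0.8500 / (0.2·0.8500 + 0.3·0.1500) ≈ 0.7907
After a trace-element assay='match': P(plant 1) = 0.2·0.7907 / (0.2·0.7907 + 0.3·0.2093) ≈ 0.7158
After a trace-element assay='match': P(plant 1) = 0.2·0.7158 / (0.2·0.7158 + 0.3·0.2842) ≈ 0.6267
After a quality check='pass': P(plant 1) = 0.1·0.6267 / (0.1·0.6267 + 0.65·0.3733) ≈ 0.2053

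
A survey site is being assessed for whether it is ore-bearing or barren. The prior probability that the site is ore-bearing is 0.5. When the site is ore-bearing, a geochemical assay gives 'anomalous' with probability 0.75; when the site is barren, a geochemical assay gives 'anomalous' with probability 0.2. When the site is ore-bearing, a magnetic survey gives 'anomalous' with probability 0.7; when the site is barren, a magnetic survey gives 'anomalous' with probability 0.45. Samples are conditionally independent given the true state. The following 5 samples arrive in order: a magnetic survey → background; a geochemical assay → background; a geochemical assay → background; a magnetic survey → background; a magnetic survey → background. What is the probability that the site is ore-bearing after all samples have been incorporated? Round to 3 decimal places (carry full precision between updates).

0.016

After a magnetic survey='background': P(ore) = 0.3·0.5000 / (0.3·0.5000 + 0.55·0.5000) ≈ 0.3529
After a geochemical assay='background': P(ore) = 0.25·0.3529 / (0.25·0.3529 + 0.8·0.6471) ≈ 0.1456
After a geochemical assay='background': P(ore) = 0.25·0.1456 / (0.25·0.1456 + 0.8·0.8544) ≈ 0.0506
After a magnetic survey='background': P(ore) = 0.3·0.0506 / (0.3·0.0506 + 0.55·0.9494) ≈ 0.0282
After a magnetic survey='background': P(ore) = 0.3·0.0282 / (0.3·0.0282 + 0.55·0.9718) ≈ 0.0156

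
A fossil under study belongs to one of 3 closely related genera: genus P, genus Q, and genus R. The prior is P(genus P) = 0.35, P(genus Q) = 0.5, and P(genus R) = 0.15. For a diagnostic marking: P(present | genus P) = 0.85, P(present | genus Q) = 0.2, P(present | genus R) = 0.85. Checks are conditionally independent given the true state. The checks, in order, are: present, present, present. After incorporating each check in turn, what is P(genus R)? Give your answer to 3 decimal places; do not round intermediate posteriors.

After 'present': normaliser = 0.85·0.3500 + 0.2·0.5000 + 0.85·0.1500; P(genus P) ≈ 0.5667, P(genus Q) ≈ 0.1905, P(genus R) ≈ 0.2429
After 'present': normaliser = 0.85·0.5667 + 0.2·0.1905 + 0.85·0.2429; P(genus P) ≈ 0.6633, P(genus Q) ≈ 0.0525, P(genus R) ≈ 0.2843
After 'present': normaliser = 0.85·0.6633 + 0.2·0.0525 + 0.85·0.2843; P(genus P) ≈ 0.6910, P(genus Q) ≈ 0.0129, P(genus R) ≈ 0.2961

0.296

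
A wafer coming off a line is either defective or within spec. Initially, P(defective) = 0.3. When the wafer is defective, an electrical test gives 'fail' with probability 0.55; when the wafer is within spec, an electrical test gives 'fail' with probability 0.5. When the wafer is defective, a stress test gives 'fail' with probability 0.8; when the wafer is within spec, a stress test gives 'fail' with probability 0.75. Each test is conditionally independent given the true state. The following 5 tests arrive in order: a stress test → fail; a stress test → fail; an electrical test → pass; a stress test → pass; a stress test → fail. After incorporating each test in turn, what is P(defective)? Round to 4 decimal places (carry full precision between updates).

Apply Bayes' rule sequentially, carrying P(defective) forward.
After a stress test='fail': P(defective) = 0.8·0.3000 / (0.8·0.3000 + 0.75·0.7000) ≈ 0.3137
After a stress test='fail': P(defective) = 0.8·0.3137 / (0.8·0.3137 + 0.75·0.6863) ≈ 0.3278
After an electrical test='pass': P(defective) = 0.45·0.3278 / (0.45·0.3278 + 0.5·0.6722) ≈ 0.3050
After a stress test='pass': P(defective) = 0.2·0.3050 / (0.2·0.3050 + 0.25·0.6950) ≈ 0.2599
After a stress test='fail': P(defective) = 0.8·0.2599 / (0.8·0.2599 + 0.75·0.7401) ≈ 0.2725

0.2725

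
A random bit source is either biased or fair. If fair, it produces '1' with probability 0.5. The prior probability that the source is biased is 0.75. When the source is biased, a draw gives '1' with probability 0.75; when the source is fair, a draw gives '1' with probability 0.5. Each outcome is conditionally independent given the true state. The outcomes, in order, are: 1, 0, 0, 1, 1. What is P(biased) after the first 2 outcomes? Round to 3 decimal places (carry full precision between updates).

Each posterior becomes the prior for the next update.
After '1': P(biased) = 0.75·0.7500 / (0.75·0.7500 + 0.5·0.2500) ≈ 0.8182
After '0': P(biased) = 0.25·0.8182 / (0.25·0.8182 + 0.5·0.1818) ≈ 0.6923

0.692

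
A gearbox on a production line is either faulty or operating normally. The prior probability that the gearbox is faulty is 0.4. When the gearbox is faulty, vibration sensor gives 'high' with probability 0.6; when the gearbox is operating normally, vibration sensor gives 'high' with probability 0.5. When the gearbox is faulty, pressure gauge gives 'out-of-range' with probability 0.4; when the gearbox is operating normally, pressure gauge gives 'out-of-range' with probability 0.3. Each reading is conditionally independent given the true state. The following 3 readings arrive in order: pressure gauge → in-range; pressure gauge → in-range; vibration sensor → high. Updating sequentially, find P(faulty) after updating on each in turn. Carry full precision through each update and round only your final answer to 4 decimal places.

After pressure gauge='in-range': P(faulty) = 0.6·0.4000 / (0.6·0.4000 + 0.7·0.6000) ≈ 0.3636
After pressure gauge='in-range': P(faulty) = 0.6·0.3636 / (0.6·0.3636 + 0.7·0.6364) ≈ 0.3288
After vibration sensor='high': P(faulty) = 0.6·0.3288 / (0.6·0.3288 + 0.5·0.6712) ≈ 0.3702

0.3702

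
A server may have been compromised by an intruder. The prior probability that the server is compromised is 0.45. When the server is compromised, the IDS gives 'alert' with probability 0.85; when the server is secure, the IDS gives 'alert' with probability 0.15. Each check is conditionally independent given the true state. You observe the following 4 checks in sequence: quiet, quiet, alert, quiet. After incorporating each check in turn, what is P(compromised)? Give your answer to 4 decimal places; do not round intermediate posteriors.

After 'quiet': P(compromised) = 0.15·0.4500 / (0.15·0.4500 + 0.85·0.5500) ≈ 0.1262
After 'quiet': P(compromised) = 0.15·0.1262 / (0.15·0.1262 + 0.85·0.8738) ≈ 0.0248
After 'alert': P(compromised) = 0.85·0.0248 / (0.85·0.0248 + 0.15·0.9752) ≈ 0.1262
After 'quiet': P(compromised) = 0.15·0.1262 / (0.15·0.1262 + 0.85·0.8738) ≈ 0.0248

0.0248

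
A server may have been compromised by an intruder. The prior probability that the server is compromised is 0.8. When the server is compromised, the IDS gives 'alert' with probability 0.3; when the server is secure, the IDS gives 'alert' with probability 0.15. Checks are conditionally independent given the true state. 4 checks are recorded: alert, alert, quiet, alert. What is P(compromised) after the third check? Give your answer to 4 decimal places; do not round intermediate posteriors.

After 'alert': P(compromised) = 0.3·0.8000 / (0.3·0.8000 + 0.15·0.2000) ≈ 0.8889
After 'alert': P(compromised) = 0.3·0.8889 / (0.3·0.8889 + 0.15·0.1111) ≈ 0.9412
After 'quiet': P(compromised) = 0.7·0.9412 / (0.7·0.9412 + 0.85·0.0588) ≈ 0.9295

0.9295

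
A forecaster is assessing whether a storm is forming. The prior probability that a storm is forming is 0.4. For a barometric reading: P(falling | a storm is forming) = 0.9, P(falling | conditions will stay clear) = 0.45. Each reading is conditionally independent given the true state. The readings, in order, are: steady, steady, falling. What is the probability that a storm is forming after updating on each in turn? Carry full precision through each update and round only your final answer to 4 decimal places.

Each posterior becomes the prior for the next update.
After 'steady': P(storm) = 0.1·0.4000 / (0.1·0.4000 + 0.55·0.6000) ≈ 0.1081
After 'steady': P(storm) = 0.1·0.1081 / (0.1·0.1081 + 0.55·0.8919) ≈ 0.0216
After 'falling': P(storm) = 0.9·0.0216 / (0.9·0.0216 + 0.45·0.9784) ≈ 0.0422

0.0422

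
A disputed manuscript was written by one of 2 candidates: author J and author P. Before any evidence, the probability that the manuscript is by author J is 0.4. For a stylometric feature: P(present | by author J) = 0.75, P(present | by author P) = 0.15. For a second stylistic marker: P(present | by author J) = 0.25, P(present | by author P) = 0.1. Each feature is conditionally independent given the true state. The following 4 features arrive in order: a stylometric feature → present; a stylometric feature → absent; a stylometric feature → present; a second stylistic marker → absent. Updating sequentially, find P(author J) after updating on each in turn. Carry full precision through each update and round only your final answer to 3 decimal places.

After a stylometric feature='present': P(author J) = 0.75·0.4000 / (0.75·0.4000 + 0.15·0.6000) ≈ 0.7692
After a stylometric feature='absent': P(author J) = 0.25·0.7692 / (0.25·0.7692 + 0.85·0.2308) ≈ 0.4950
After a stylometric feature='present': P(author J) = 0.75·0.4950 / (0.75·0.4950 + 0.15·0.5050) ≈ 0.8306
After a second stylistic marker='absent': P(author J) = 0.75·0.8306 / (0.75·0.8306 + 0.9·0.1694) ≈ 0.8033

0.803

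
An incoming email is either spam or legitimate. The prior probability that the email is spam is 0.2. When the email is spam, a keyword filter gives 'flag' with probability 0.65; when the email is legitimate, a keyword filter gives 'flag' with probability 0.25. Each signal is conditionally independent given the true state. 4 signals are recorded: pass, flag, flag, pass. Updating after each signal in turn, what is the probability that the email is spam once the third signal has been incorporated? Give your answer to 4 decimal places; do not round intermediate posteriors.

0.4409

After 'pass': P(spam) = 0.35·0.2000 / (0.35·0.2000 + 0.75·0.8000) ≈ 0.1045
After 'flag': P(spam) = 0.65·0.1045 / (0.65·0.1045 + 0.25·0.8955) ≈ 0.2327
After 'flag': P(spam) = 0.65·0.2327 / (0.65·0.2327 + 0.25·0.7673) ≈ 0.4409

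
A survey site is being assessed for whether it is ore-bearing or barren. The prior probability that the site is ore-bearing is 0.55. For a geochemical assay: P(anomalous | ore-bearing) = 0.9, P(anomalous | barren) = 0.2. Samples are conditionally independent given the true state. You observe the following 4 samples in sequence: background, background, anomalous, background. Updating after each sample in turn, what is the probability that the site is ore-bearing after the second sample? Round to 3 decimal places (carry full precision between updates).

0.019

Each posterior becomes the prior for the next update.
After 'background': P(ore) = 0.1·0.5500 / (0.1·0.5500 + 0.8·0.4500) ≈ 0.1325
After 'background': P(ore) = 0.1·0.1325 / (0.1·0.1325 + 0.8·0.8675) ≈ 0.0187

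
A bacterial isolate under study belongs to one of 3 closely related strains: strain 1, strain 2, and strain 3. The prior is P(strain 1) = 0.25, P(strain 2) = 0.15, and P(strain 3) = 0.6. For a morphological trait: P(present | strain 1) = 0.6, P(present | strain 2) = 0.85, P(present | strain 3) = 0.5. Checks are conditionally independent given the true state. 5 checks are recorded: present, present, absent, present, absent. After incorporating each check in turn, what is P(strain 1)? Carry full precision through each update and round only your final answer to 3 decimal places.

0.293

After 'present': normaliser = 0.6·0.2500 + 0.85·0.1500 + 0.5·0.6000; P(strain 1) ≈ 0.2597, P(strain 2) ≈ 0.2208, P(strain 3) ≈ 0.5195
After 'present': normaliser = 0.6·0.2597 + 0.85·0.2208 + 0.5·0.5195; P(strain 1) ≈ 0.2583, P(strain 2) ≈ 0.3111, P(strain 3) ≈ 0.4306
After 'absent': normaliser = 0.4·0.2583 + 0.15·0.3111 + 0.5·0.4306; P(strain 1) ≈ 0.2829, P(strain 2) ≈ 0.1277, P(strain 3) ≈ 0.5894
After 'present': normaliser = 0.6·0.2829 + 0.85·0.1277 + 0.5·0.5894; P(strain 1) ≈ 0.2962, P(strain 2) ≈ 0.1895, P(strain 3) ≈ 0.5143
After 'absent': normaliser = 0.4·0.2962 + 0.15·0.1895 + 0.5·0.5143; P(strain 1) ≈ 0.2933, P(strain 2) ≈ 0.0703, P(strain 3) ≈ 0.6364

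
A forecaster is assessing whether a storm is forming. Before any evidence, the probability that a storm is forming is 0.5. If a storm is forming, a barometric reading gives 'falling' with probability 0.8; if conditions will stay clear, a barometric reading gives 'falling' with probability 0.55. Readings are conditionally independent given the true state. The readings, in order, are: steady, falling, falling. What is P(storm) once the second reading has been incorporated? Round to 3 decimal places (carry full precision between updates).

0.393

Each posterior becomes the prior for the next update.
After 'steady': P(storm) = 0.2·0.5000 / (0.2·0.5000 + 0.45·0.5000) ≈ 0.3077
After 'falling': P(storm) = 0.8·0.3077 / (0.8·0.3077 + 0.55·0.6923) ≈ 0.3926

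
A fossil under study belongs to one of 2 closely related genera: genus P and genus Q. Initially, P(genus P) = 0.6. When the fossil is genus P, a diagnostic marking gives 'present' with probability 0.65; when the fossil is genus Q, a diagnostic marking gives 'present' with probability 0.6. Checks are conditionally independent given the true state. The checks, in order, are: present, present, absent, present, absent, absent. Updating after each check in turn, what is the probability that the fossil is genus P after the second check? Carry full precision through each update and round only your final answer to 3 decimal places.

0.638

After 'present': P(genus P) = 0.65·0.6000 / (0.65·0.6000 + 0.6·0.4000) ≈ 0.6190
After 'present': P(genus P) = 0.65·0.6190 / (0.65·0.6190 + 0.6·0.3810) ≈ 0.6377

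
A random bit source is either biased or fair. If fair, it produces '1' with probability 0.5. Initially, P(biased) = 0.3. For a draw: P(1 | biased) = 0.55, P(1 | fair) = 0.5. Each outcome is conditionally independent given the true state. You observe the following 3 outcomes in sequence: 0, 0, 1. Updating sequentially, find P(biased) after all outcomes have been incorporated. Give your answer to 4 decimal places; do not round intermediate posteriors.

After '0': P(biased) = 0.45·0.3000 / (0.45·0.3000 + 0.5·0.7000) ≈ 0.2784
After '0': P(biased) = 0.45·0.2784 / (0.45·0.2784 + 0.5·0.7216) ≈ 0.2577
After '1': P(biased) = 0.55·0.2577 / (0.55·0.2577 + 0.5·0.7423) ≈ 0.2763

0.2763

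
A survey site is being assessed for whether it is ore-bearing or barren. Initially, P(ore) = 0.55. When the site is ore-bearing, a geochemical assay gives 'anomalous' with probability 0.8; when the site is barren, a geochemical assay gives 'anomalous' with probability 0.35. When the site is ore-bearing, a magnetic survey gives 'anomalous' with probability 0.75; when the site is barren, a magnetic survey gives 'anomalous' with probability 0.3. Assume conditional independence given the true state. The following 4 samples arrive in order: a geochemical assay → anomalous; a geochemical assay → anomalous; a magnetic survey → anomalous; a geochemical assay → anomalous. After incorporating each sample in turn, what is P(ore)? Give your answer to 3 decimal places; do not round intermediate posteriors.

After a geochemical assay='anomalous': P(ore) = 0.8·0.5500 / (0.8·0.5500 + 0.35·0.4500) ≈ 0.7364
After a geochemical assay='anomalous': P(ore) = 0.8·0.7364 / (0.8·0.7364 + 0.35·0.2636) ≈ 0.8646
After a magnetic survey='anomalous': P(ore) = 0.75·0.8646 / (0.75·0.8646 + 0.3·0.1354) ≈ 0.9411
After a geochemical assay='anomalous': P(ore) = 0.8·0.9411 / (0.8·0.9411 + 0.35·0.0589) ≈ 0.9733

0.973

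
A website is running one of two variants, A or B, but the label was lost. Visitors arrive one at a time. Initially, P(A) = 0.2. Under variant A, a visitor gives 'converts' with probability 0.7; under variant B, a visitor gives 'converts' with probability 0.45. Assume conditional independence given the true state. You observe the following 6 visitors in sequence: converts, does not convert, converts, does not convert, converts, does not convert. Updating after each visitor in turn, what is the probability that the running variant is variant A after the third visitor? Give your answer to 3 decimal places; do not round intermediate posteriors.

0.248

After 'converts': P(A) = 0.7·0.2000 / (0.7·0.2000 + 0.45·0.8000) ≈ 0.2800
After 'does not convert': P(A) = 0.3·0.2800 / (0.3·0.2800 + 0.55·0.7200) ≈ 0.1750
After 'converts': P(A) = 0.7·0.1750 / (0.7·0.1750 + 0.45·0.8250) ≈ 0.2481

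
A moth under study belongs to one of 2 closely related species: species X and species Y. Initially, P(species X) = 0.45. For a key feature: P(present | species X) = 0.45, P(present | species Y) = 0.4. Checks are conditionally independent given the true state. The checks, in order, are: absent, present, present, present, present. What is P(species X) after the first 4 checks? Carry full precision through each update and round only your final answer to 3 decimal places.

After 'absent': P(species X) = 0.55·0.4500 / (0.55·0.4500 + 0.6·0.5500) ≈ 0.4286
After 'present': P(species X) = 0.45·0.4286 / (0.45·0.4286 + 0.4·0.5714) ≈ 0.4576
After 'present': P(species X) = 0.45·0.4576 / (0.45·0.4576 + 0.4·0.5424) ≈ 0.4870
After 'present': P(species X) = 0.45·0.4870 / (0.45·0.4870 + 0.4·0.5130) ≈ 0.5164

0.516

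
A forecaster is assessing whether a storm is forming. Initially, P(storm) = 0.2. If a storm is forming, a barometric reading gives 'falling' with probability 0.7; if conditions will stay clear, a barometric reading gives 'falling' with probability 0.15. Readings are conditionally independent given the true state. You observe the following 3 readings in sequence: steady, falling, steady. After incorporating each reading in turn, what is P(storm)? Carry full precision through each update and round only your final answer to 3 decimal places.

After 'steady': P(storm) = 0.3·0.2000 / (0.3·0.2000 + 0.85·0.8000) ≈ 0.0811
After 'falling': P(storm) = 0.7·0.0811 / (0.7·0.0811 + 0.15·0.9189) ≈ 0.2917
After 'steady': P(storm) = 0.3·0.2917 / (0.3·0.2917 + 0.85·0.7083) ≈ 0.1269

0.127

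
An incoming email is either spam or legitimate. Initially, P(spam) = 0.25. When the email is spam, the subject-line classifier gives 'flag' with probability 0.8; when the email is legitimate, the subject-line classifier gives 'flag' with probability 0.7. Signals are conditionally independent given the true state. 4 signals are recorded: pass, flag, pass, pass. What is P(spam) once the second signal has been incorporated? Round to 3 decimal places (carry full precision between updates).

0.203

Apply Bayes' rule sequentially, carrying P(spam) forward.
After 'pass': P(spam) = 0.2·0.2500 / (0.2·0.2500 + 0.3·0.7500) ≈ 0.1818
After 'flag': P(spam) = 0.8·0.1818 / (0.8·0.1818 + 0.7·0.8182) ≈ 0.2025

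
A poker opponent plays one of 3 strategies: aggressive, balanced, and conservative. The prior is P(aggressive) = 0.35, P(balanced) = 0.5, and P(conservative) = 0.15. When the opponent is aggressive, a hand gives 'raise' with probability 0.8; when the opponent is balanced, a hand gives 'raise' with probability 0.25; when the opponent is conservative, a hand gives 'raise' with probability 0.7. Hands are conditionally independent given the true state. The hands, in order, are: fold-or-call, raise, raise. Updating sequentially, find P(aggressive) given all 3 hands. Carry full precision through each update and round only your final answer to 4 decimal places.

0.4962

After 'fold-or-call': normaliser = 0.2·0.3500 + 0.75·0.5000 + 0.3·0.1500; P(aggressive) ≈ 0.1429, P(balanced) ≈ 0.7653, P(conservative) ≈ 0.0918
After 'raise': normaliser = 0.8·0.1429 + 0.25·0.7653 + 0.7·0.0918; P(aggressive) ≈ 0.3090, P(balanced) ≈ 0.5172, P(conservative) ≈ 0.1738
After 'raise': normaliser = 0.8·0.3090 + 0.25·0.5172 + 0.7·0.1738; P(aggressive) ≈ 0.4962, P(balanced) ≈ 0.2596, P(conservative) ≈ 0.2442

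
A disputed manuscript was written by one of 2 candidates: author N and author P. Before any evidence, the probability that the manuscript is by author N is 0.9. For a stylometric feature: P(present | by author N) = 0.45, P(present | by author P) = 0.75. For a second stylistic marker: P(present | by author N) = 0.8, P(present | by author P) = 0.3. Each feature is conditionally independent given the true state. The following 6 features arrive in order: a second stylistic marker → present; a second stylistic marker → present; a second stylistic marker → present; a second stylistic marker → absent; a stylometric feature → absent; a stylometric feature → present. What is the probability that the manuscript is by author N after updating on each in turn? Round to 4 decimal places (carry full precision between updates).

0.9847

After a second stylistic marker='present': P(author N) = 0.8·0.9000 / (0.8·0.9000 + 0.3·0.1000) ≈ 0.9600
After a second stylistic marker='present': P(author N) = 0.8·0.9600 / (0.8·0.9600 + 0.3·0.0400) ≈ 0.9846
After a second stylistic marker='present': P(author N) = 0.8·0.9846 / (0.8·0.9846 + 0.3·0.0154) ≈ 0.9942
After a second stylistic marker='absent': P(author N) = 0.2·0.9942 / (0.2·0.9942 + 0.7·0.0058) ≈ 0.9799
After a stylometric feature='absent': P(author N) = 0.55·0.9799 / (0.55·0.9799 + 0.25·0.0201) ≈ 0.9908
After a stylometric feature='present': P(author N) = 0.45·0.9908 / (0.45·0.9908 + 0.75·0.0092) ≈ 0.9847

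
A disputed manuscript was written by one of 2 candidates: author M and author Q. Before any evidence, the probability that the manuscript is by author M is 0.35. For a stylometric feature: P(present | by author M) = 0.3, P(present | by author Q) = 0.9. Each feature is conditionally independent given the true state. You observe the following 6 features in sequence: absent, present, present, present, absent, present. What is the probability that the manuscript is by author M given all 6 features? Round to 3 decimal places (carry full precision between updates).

0.246

After 'absent': P(author M) = 0.7·0.3500 / (0.7·0.3500 + 0.1·0.6500) ≈ 0.7903
After 'present': P(author M) = 0.3·0.7903 / (0.3·0.7903 + 0.9·0.2097) ≈ 0.5568
After 'present': P(author M) = 0.3·0.5568 / (0.3·0.5568 + 0.9·0.4432) ≈ 0.2952
After 'present': P(author M) = 0.3·0.2952 / (0.3·0.2952 + 0.9·0.7048) ≈ 0.1225
After 'absent': P(author M) = 0.7·0.1225 / (0.7·0.1225 + 0.1·0.8775) ≈ 0.4942
After 'present': P(author M) = 0.3·0.4942 / (0.3·0.4942 + 0.9·0.5058) ≈ 0.2457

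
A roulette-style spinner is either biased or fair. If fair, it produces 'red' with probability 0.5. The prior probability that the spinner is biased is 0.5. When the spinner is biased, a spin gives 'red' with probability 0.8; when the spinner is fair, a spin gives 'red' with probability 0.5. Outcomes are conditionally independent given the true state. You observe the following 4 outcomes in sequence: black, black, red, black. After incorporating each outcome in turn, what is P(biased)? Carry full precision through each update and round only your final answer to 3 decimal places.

After 'black': P(biased) = 0.2·0.5000 / (0.2·0.5000 + 0.5·0.5000) ≈ 0.2857
After 'black': P(biased) = 0.2·0.2857 / (0.2·0.2857 + 0.5·0.7143) ≈ 0.1379
After 'red': P(biased) = 0.8·0.1379 / (0.8·0.1379 + 0.5·0.8621) ≈ 0.2038
After 'black': P(biased) = 0.2·0.2038 / (0.2·0.2038 + 0.5·0.7962) ≈ 0.0929

0.093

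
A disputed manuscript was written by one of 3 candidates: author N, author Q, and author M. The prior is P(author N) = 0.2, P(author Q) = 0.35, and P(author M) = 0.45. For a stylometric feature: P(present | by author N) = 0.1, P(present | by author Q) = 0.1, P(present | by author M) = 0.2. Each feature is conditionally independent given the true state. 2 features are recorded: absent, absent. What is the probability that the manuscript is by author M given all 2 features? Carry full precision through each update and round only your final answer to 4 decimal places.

After 'absent': normaliser = 0.9·0.2000 + 0.9·0.3500 + 0.8·0.4500; P(author N) ≈ 0.2105, P(author Q) ≈ 0.3684, P(author M) ≈ 0.4211
After 'absent': normaliser = 0.9·0.2105 + 0.9·0.3684 + 0.8·0.4211; P(author N) ≈ 0.2209, P(author Q) ≈ 0.3865, P(author M) ≈ 0.3926

0.3926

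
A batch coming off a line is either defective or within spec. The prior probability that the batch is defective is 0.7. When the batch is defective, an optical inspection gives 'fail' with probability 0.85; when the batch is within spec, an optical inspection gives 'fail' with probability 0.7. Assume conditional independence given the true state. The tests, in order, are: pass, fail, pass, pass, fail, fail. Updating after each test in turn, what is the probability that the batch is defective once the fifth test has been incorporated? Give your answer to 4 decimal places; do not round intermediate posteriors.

0.3007

Each posterior becomes the prior for the next update.
After 'pass': P(defective) = 0.15·0.7000 / (0.15·0.7000 + 0.3·0.3000) ≈ 0.5385
After 'fail': P(defective) = 0.85·0.5385 / (0.85·0.5385 + 0.7·0.4615) ≈ 0.5862
After 'pass': P(defective) = 0.15·0.5862 / (0.15·0.5862 + 0.3·0.4138) ≈ 0.4146
After 'pass': P(defective) = 0.15·0.4146 / (0.15·0.4146 + 0.3·0.5854) ≈ 0.2615
After 'fail': P(defective) = 0.85·0.2615 / (0.85·0.2615 + 0.7·0.7385) ≈ 0.3007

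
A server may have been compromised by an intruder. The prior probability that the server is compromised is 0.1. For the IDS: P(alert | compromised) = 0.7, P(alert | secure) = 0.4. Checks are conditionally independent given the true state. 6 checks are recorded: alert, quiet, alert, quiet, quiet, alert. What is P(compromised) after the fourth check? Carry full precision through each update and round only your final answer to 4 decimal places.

After 'alert': P(compromised) = 0.7·0.1000 / (0.7·0.1000 + 0.4·0.9000) ≈ 0.1628
After 'quiet': P(compromised) = 0.3·0.1628 / (0.3·0.1628 + 0.6·0.8372) ≈ 0.0886
After 'alert': P(compromised) = 0.7·0.0886 / (0.7·0.0886 + 0.4·0.9114) ≈ 0.1454
After 'quiet': P(compromised) = 0.3·0.1454 / (0.3·0.1454 + 0.6·0.8546) ≈ 0.0784

0.0784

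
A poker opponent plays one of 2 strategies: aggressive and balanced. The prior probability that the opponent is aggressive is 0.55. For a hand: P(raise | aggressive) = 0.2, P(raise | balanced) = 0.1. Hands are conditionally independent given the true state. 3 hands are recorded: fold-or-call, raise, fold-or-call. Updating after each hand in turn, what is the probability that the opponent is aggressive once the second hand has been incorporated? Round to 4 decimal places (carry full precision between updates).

0.6848

After 'fold-or-call': P(aggressive) = 0.8·0.5500 / (0.8·0.5500 + 0.9·0.4500) ≈ 0.5207
After 'raise': P(aggressive) = 0.2·0.5207 / (0.2·0.5207 + 0.1·0.4793) ≈ 0.6848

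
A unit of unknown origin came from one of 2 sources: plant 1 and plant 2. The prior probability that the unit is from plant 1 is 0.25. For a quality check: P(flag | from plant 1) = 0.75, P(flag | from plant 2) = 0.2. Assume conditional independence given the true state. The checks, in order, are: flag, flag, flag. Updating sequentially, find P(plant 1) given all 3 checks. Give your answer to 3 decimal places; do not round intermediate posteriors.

After 'flag': P(plant 1) = 0.75·0.2500 / (0.75·0.2500 + 0.2·0.7500) ≈ 0.5556
After 'flag': P(plant 1) = 0.75·0.5556 / (0.75·0.5556 + 0.2·0.4444) ≈ 0.8242
After 'flag': P(plant 1) = 0.75·0.8242 / (0.75·0.8242 + 0.2·0.1758) ≈ 0.9462

0.946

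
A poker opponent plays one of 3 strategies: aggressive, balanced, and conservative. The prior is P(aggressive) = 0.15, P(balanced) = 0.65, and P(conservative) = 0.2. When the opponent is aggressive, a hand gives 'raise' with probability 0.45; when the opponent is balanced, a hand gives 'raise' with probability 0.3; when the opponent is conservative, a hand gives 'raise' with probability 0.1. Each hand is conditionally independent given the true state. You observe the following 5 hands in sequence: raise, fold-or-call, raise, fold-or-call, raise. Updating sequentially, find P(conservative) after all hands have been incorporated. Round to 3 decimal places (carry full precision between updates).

After 'raise': normaliser = 0.45·0.1500 + 0.3·0.6500 + 0.1·0.2000; P(aggressive) ≈ 0.2389, P(balanced) ≈ 0.6903, P(conservative) ≈ 0.0708
After 'fold-or-call': normaliser = 0.55·0.2389 + 0.7·0.6903 + 0.9·0.0708; P(aggressive) ≈ 0.1937, P(balanced) ≈ 0.7123, P(conservative) ≈ 0.0939
After 'raise': normaliser = 0.45·0.1937 + 0.3·0.7123 + 0.1·0.0939; P(aggressive) ≈ 0.2810, P(balanced) ≈ 0.6887, P(conservative) ≈ 0.0303
After 'fold-or-call': normaliser = 0.55·0.2810 + 0.7·0.6887 + 0.9·0.0303; P(aggressive) ≈ 0.2328, P(balanced) ≈ 0.7262, P(conservative) ≈ 0.0410
After 'raise': normaliser = 0.45·0.2328 + 0.3·0.7262 + 0.1·0.0410; P(aggressive) ≈ 0.3206, P(balanced) ≈ 0.6668, P(conservative) ≈ 0.0126

0.013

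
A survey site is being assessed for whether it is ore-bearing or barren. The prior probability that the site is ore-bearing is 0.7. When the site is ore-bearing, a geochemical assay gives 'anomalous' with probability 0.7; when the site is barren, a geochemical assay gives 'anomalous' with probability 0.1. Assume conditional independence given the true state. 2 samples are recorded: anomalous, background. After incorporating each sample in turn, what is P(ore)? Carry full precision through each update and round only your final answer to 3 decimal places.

After 'anomalous': P(ore) = 0.7·0.7000 / (0.7·0.7000 + 0.1·0.3000) ≈ 0.9423
After 'background': P(ore) = 0.3·0.9423 / (0.3·0.9423 + 0.9·0.0577) ≈ 0.8448

0.845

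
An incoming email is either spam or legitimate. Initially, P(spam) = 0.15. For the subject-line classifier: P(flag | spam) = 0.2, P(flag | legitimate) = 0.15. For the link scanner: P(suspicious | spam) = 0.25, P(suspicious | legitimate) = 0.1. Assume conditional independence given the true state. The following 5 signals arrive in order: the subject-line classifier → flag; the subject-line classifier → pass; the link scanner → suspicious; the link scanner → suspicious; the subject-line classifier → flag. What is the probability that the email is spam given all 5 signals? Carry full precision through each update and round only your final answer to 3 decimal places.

0.649

After the subject-line classifier='flag': P(spam) = 0.2·0.1500 / (0.2·0.1500 + 0.15·0.8500) ≈ 0.1905
After the subject-line classifier='pass': P(spam) = 0.8·0.1905 / (0.8·0.1905 + 0.85·0.8095) ≈ 0.1813
After the link scanner='suspicious': P(spam) = 0.25·0.1813 / (0.25·0.1813 + 0.1·0.8187) ≈ 0.3563
After the link scanner='suspicious': P(spam) = 0.25·0.3563 / (0.25·0.3563 + 0.1·0.6437) ≈ 0.5806
After the subject-line classifier='flag': P(spam) = 0.2·0.5806 / (0.2·0.5806 + 0.15·0.4194) ≈ 0.6486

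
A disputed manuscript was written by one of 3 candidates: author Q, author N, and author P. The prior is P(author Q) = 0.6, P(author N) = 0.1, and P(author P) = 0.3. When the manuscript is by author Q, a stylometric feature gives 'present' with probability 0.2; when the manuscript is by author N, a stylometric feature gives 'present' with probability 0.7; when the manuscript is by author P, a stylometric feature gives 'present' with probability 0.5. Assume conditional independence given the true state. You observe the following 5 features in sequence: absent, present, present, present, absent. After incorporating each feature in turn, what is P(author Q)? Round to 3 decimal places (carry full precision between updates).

0.198

After 'absent': normaliser = 0.8·0.6000 + 0.3·0.1000 + 0.5·0.3000; P(author Q) ≈ 0.7273, P(author N) ≈ 0.0455, P(author P) ≈ 0.2273
After 'present': normaliser = 0.2·0.7273 + 0.7·0.0455 + 0.5·0.2273; P(author Q) ≈ 0.5000, P(author N) ≈ 0.1094, P(author P) ≈ 0.3906
After 'present': normaliser = 0.2·0.5000 + 0.7·0.1094 + 0.5·0.3906; P(author Q) ≈ 0.2689, P(author N) ≈ 0.2059, P(author P) ≈ 0.5252
After 'present': normaliser = 0.2·0.2689 + 0.7·0.2059 + 0.5·0.5252; P(author Q) ≈ 0.1168, P(author N) ≈ 0.3130, P(author P) ≈ 0.5703
After 'absent': normaliser = 0.8·0.1168 + 0.3·0.3130 + 0.5·0.5703; P(author Q) ≈ 0.1978, P(author N) ≈ 0.1987, P(author P) ≈ 0.6035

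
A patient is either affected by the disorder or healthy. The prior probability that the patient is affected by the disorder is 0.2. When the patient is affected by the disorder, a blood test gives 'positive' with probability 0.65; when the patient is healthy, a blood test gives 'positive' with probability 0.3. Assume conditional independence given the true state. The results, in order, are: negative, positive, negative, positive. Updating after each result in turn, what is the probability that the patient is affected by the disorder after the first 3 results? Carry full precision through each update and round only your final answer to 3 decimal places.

After 'negative': P(affected) = 0.35·0.2000 / (0.35·0.2000 + 0.7·0.8000) ≈ 0.1111
After 'positive': P(affected) = 0.65·0.1111 / (0.65·0.1111 + 0.3·0.8889) ≈ 0.2131
After 'negative': P(affected) = 0.35·0.2131 / (0.35·0.2131 + 0.7·0.7869) ≈ 0.1193

0.119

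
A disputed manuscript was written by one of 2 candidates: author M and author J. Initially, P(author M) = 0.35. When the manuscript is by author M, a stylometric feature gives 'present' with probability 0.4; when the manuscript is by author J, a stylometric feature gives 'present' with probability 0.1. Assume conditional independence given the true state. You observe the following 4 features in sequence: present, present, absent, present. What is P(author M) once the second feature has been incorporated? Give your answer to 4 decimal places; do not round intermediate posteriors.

0.8960

After 'present': P(author M) = 0.4·0.3500 / (0.4·0.3500 + 0.1·0.6500) ≈ 0.6829
After 'present': P(author M) = 0.4·0.6829 / (0.4·0.6829 + 0.1·0.3171) ≈ 0.8960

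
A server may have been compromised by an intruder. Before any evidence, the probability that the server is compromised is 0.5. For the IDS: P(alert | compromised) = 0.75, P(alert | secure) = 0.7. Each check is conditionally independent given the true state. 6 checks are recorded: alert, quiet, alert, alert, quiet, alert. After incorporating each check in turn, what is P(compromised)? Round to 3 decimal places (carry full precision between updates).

0.478

After 'alert': P(compromised) = 0.75·0.5000 / (0.75·0.5000 + 0.7·0.5000) ≈ 0.5172
After 'quiet': P(compromised) = 0.25·0.5172 / (0.25·0.5172 + 0.3·0.4828) ≈ 0.4717
After 'alert': P(compromised) = 0.75·0.4717 / (0.75·0.4717 + 0.7·0.5283) ≈ 0.4889
After 'alert': P(compromised) = 0.75·0.4889 / (0.75·0.4889 + 0.7·0.5111) ≈ 0.5062
After 'quiet': P(compromised) = 0.25·0.5062 / (0.25·0.5062 + 0.3·0.4938) ≈ 0.4607
After 'alert': P(compromised) = 0.75·0.4607 / (0.75·0.4607 + 0.7·0.5393) ≈ 0.4778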